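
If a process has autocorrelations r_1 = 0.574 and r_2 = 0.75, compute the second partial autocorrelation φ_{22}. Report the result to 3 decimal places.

0.627

φ_{22} = (r_2 − r_1²) / (1 − r_1²)
r_1² = (0.574)² = 0.329476
Numerator = 0.75 − 0.3295 = 0.4205; denominator = 1 − 0.3295 = 0.6705
φ_{22} = 0.4205 / 0.6705 = 0.627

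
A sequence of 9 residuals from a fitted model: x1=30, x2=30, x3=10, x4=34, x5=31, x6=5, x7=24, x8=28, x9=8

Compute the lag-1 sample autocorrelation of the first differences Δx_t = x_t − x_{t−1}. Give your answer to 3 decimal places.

-0.414

First differences Δx: 0, -20, 24, -3, -26, 19, 4, -20
Mean of differences = -2.7500
Numerator Σ(Δx_t−Δx̄)(Δx_{t+1}−Δx̄) = -985.0625
Denominator Σ(Δx_t−Δx̄)² = 2377.5000
r_1(Δx) = -985.0625 / 2377.5000 = -0.414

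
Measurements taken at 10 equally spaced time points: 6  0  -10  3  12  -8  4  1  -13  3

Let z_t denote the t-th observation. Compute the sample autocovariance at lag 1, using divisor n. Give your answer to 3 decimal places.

Mean z̄ = (6 + 0 − 10 + 3 + 12 − 8 + 4 + 1 − 13 + 3)/10 = -0.2000
Σ_{t=1}^{9}(z_t−z̄)(z_{t+1}−z̄) = -172.2400
γ_1 = -172.2400 / 10 = -17.224

-17.224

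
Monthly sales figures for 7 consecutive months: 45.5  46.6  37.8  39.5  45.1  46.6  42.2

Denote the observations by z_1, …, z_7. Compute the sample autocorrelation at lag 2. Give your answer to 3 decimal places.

-0.645

Mean z̄ = (45.5 + 46.6 + 37.8 + 39.5 + 45.1 + 46.6 + 42.2)/7 = 43.3286
Deviations from mean: 2.1714, 3.2714, -5.5286, -3.8286, 1.7714, 3.2714, -1.1286
Σ(z_t−z̄)(z_{t+2}−z̄) = (-12.0049) + (-12.5249) + (-9.7935) + (-12.5249) + (-1.9992) = -48.8473
Denominator Σ(z_t−z̄)² = 75.7543
r_2 = -48.8473 / 75.7543 = -0.645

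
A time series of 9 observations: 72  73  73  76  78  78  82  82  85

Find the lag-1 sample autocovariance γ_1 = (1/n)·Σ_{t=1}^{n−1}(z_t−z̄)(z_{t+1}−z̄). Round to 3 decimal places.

Mean z̄ = (72 + 73 + 73 + 76 + 78 + 78 + 82 + 82 + 85)/9 = 77.6667
Σ_{t=1}^{8}(z_t−z̄)(z_{t+1}−z̄) = 107.5556
γ_1 = 107.5556 / 9 = 11.951

11.951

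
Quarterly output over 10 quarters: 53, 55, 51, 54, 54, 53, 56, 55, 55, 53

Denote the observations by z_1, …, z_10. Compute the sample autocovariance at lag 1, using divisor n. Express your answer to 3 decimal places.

Mean z̄ = (53 + 55 + 51 + 54 + 54 + 53 + 56 + 55 + 55 + 53)/10 = 53.9000
Σ_{t=1}^{9}(z_t−z̄)(z_{t+1}−z̄) = -3.9100
γ_1 = -3.9100 / 10 = -0.391

-0.391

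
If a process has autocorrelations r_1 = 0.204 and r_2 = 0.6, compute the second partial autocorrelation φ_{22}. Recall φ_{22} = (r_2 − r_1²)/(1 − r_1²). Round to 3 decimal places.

0.583

φ_{22} = (r_2 − r_1²) / (1 − r_1²)
r_1² = (0.204)² = 0.041616
Numerator = 0.6 − 0.0416 = 0.5584; denominator = 1 − 0.0416 = 0.9584
φ_{22} = 0.5584 / 0.9584 = 0.583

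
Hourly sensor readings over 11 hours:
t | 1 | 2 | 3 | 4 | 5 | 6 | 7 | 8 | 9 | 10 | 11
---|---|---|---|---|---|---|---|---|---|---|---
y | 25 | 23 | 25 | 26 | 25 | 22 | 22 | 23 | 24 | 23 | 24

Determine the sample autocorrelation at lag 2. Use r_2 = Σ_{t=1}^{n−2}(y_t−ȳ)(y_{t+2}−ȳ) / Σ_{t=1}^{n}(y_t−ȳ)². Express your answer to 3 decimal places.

Mean ȳ = (25 + 23 + 25 + 26 + 25 + 22 + 22 + 23 + 24 + 23 + 24)/11 = 23.8182
Numerator Σ_{t=1}^{9}(y_t−ȳ)(y_{t+2}−ȳ) = -3.2479
Denominator Σ(y_t−ȳ)² = 17.6364
r_2 = -3.2479 / 17.6364 = -0.184

-0.184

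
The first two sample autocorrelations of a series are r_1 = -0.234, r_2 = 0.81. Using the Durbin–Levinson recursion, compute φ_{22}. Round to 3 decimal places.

φ_{22} = (r_2 − r_1²) / (1 − r_1²)
r_1² = (-0.234)² = 0.054756
Numerator = 0.81 − 0.0548 = 0.7552; denominator = 1 − 0.0548 = 0.9452
φ_{22} = 0.7552 / 0.9452 = 0.799

0.799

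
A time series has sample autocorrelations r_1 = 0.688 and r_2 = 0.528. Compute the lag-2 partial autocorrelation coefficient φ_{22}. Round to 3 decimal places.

0.104

φ_{22} = (r_2 − r_1²) / (1 − r_1²)
r_1² = (0.688)² = 0.473344
Numerator = 0.528 − 0.4733 = 0.0547; denominator = 1 − 0.4733 = 0.5267
φ_{22} = 0.0547 / 0.5267 = 0.104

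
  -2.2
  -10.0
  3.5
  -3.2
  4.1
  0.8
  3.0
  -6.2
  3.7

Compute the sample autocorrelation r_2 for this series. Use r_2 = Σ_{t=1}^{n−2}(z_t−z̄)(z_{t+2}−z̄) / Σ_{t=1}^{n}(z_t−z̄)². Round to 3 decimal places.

Mean z̄ = (-2.2 − 10.0 + 3.5 − 3.2 + 4.1 + 0.8 + 3.0 − 6.2 + 3.7)/9 = -0.7222
Σ(z_t−z̄)(z_{t+2}−z̄) = (-6.2395) + (22.9883) + (20.3605) + (-3.7717) + (17.9494) + (-8.3384) + (16.4605) = 59.4090
Denominator Σ(z_t−z̄)² = 201.2156
r_2 = 59.4090 / 201.2156 = 0.295

0.295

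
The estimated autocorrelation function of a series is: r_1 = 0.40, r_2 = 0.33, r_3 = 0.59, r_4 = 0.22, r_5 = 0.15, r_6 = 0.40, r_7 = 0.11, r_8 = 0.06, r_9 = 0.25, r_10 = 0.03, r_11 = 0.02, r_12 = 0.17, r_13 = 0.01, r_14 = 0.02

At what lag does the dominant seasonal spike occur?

3

The largest autocorrelation is r_3 = 0.59; the remaining lags stay at or below 0.40. The elevated value at lag 1 (0.40), dropping to 0.33 at lag 2, reflects decaying short-term dependence rather than seasonality.
The dominant spike at lag 3 indicates a seasonal period of 3.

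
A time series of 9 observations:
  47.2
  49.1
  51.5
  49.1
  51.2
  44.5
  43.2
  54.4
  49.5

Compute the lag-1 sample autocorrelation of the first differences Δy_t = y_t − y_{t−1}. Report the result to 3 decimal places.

-0.385

First differences Δy: 1.9, 2.4, -2.4, 2.1, -6.7, -1.3, 11.2, -4.9
Mean of differences = 0.2875
Numerator Σ(Δy_t−Δȳ)(Δy_{t+1}−Δȳ) = -82.6464
Denominator Σ(Δy_t−Δȳ)² = 214.9088
r_1(Δy) = -82.6464 / 214.9088 = -0.385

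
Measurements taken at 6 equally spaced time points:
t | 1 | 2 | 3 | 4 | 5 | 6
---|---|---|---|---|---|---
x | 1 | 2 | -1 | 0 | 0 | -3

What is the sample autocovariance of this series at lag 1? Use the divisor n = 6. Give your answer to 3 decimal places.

0.023

Mean x̄ = (1 + 2 − 1 + 0 + 0 − 3)/6 = -0.1667
Deviations: 1.1667, 2.1667, -0.8333, 0.1667, 0.1667, -2.8333
Σ_{t=1}^{5}(x_t−x̄)(x_{t+1}−x̄) = 0.1389
γ_1 = 0.1389 / 6 = 0.023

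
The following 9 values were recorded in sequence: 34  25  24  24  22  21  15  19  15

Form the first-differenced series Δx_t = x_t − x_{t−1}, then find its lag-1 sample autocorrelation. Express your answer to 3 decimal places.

-0.390

First differences Δx: -9, -1, 0, -2, -1, -6, 4, -4
Mean of differences = -2.3750
Numerator Σ(Δx_t−Δx̄)(Δx_{t+1}−Δx̄) = -42.8906
Denominator Σ(Δx_t−Δx̄)² = 109.8750
r_1(Δx) = -42.8906 / 109.8750 = -0.390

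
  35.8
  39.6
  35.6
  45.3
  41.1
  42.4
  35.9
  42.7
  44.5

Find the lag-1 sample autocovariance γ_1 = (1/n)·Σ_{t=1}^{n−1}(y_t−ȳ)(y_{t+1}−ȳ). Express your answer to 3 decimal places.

Mean ȳ = (35.8 + 39.6 + 35.6 + 45.3 + 41.1 + 42.4 + 35.9 + 42.7 + 44.5)/9 = 40.3222
Σ_{t=1}^{8}(y_t−ȳ)(y_{t+1}−ȳ) = -21.1116
γ_1 = -21.1116 / 9 = -2.346

-2.346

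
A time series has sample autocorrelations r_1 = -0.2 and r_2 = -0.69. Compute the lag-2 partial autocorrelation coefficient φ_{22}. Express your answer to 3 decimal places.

φ_{22} = (r_2 − r_1²) / (1 − r_1²)
r_1² = (-0.2)² = 0.04
Numerator = -0.69 − 0.0400 = -0.7300; denominator = 1 − 0.0400 = 0.9600
φ_{22} = -0.7300 / 0.9600 = -0.760

-0.760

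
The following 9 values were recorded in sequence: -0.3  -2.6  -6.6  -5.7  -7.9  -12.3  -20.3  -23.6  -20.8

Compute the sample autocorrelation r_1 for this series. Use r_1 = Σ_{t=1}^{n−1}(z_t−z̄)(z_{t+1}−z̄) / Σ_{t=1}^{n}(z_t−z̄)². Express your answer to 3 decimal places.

0.710

Mean z̄ = (-0.3 − 2.6 − 6.6 − 5.7 − 7.9 − 12.3 − 20.3 − 23.6 − 20.8)/9 = -11.1222
Numerator Σ_{t=1}^{8}(z_t−z̄)(z_{t+1}−z̄) = 415.0506
Denominator Σ(z_t−z̄)² = 584.9556
r_1 = 415.0506 / 584.9556 = 0.710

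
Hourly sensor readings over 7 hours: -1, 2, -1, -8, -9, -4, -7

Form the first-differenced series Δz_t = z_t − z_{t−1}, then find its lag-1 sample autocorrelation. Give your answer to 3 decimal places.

-0.083

First differences Δz: 3, -3, -7, -1, 5, -3
Mean of differences = -1.0000
Numerator Σ(Δz_t−Δz̄)(Δz_{t+1}−Δz̄) = -8.0000
Denominator Σ(Δz_t−Δz̄)² = 96.0000
r_1(Δz) = -8.0000 / 96.0000 = -0.083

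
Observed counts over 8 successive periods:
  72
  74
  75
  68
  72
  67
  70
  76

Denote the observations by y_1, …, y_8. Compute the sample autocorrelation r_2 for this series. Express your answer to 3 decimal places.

Mean ȳ = (72 + 74 + 75 + 68 + 72 + 67 + 70 + 76)/8 = 71.7500
Deviations from mean: 0.2500, 2.2500, 3.2500, -3.7500, 0.2500, -4.7500, -1.7500, 4.2500
Σ(y_t−ȳ)(y_{t+2}−ȳ) = (0.8125) + (-8.4375) + (0.8125) + (17.8125) + (-0.4375) + (-20.1875) = -9.6250
Denominator Σ(y_t−ȳ)² = 73.5000
r_2 = -9.6250 / 73.5000 = -0.131

-0.131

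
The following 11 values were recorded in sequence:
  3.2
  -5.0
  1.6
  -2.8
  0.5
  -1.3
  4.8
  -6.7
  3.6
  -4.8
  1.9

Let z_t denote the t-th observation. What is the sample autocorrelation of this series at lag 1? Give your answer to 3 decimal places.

-0.813

Mean z̄ = (3.2 − 5.0 + 1.6 − 2.8 + 0.5 − 1.3 + 4.8 − 6.7 + 3.6 − 4.8 + 1.9)/11 = -0.4545
Numerator Σ_{t=1}^{10}(z_t−z̄)(z_{t+1}−z̄) = -124.2475
Denominator Σ(z_t−z̄)² = 152.8473
r_1 = -124.2475 / 152.8473 = -0.813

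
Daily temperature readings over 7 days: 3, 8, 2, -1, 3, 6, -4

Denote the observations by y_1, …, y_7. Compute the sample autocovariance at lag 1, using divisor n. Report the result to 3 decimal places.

-2.945

Mean ȳ = (3 + 8 + 2 − 1 + 3 + 6 − 4)/7 = 2.4286
Σ_{t=1}^{6}(y_t−ȳ)(y_{t+1}−ȳ) = -20.6122
γ_1 = -20.6122 / 7 = -2.945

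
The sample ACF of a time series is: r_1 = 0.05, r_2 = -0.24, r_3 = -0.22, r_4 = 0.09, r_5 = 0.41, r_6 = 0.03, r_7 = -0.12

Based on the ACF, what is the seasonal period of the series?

5

The largest autocorrelation is r_5 = 0.41; the remaining lags stay at or below 0.09.
The dominant spike at lag 5 indicates a seasonal period of 5.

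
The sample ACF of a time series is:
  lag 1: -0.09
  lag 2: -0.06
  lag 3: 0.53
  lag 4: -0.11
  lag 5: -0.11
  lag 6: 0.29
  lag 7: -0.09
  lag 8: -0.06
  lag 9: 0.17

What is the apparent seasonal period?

The largest autocorrelation is r_3 = 0.53, with weaker echoes at lags 6 (0.29) and 9 (0.17); the remaining lags stay at or below -0.06.
The dominant spike at lag 3 indicates a seasonal period of 3.

3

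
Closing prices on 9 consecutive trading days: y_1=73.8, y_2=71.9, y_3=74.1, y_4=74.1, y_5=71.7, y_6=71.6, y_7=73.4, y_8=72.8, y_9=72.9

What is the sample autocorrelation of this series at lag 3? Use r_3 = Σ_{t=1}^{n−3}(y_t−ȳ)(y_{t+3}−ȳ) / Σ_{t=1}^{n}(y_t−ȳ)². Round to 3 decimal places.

0.182

Mean ȳ = (73.8 + 71.9 + 74.1 + 74.1 + 71.7 + 71.6 + 73.4 + 72.8 + 72.9)/9 = 72.9222
Σ(y_t−ȳ)(y_{t+3}−ȳ) = (1.0338) + (1.2494) + (-1.5573) + (0.5627) + (0.1494) + (0.0294) = 1.4674
Denominator Σ(y_t−ȳ)² = 8.0756
r_3 = 1.4674 / 8.0756 = 0.182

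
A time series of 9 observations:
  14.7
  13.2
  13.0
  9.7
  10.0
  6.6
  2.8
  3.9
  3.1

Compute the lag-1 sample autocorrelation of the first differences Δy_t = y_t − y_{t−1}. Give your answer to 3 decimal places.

First differences Δy: -1.5, -0.2, -3.3, 0.3, -3.4, -3.8, 1.1, -0.8
Mean of differences = -1.4500
Numerator Σ(Δy_t−Δȳ)(Δy_{t+1}−Δȳ) = -8.7775
Denominator Σ(Δy_t−Δȳ)² = 24.3000
r_1(Δy) = -8.7775 / 24.3000 = -0.361

-0.361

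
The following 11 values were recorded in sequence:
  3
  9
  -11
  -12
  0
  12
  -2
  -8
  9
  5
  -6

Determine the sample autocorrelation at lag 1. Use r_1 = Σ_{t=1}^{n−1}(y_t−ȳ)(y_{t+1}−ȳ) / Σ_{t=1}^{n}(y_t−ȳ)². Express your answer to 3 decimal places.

Mean ȳ = (3 + 9 − 11 − 12 + 0 + 12 − 2 − 8 + 9 + 5 − 6)/11 = -0.0909
Numerator Σ_{t=1}^{10}(y_t−ȳ)(y_{t+1}−ȳ) = -4.8264
Denominator Σ(y_t−ȳ)² = 708.9091
r_1 = -4.8264 / 708.9091 = -0.007

-0.007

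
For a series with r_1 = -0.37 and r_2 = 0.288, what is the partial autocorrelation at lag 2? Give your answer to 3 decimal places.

φ_{22} = (r_2 − r_1²) / (1 − r_1²)
r_1² = (-0.37)² = 0.1369
Numerator = 0.288 − 0.1369 = 0.1511; denominator = 1 − 0.1369 = 0.8631
φ_{22} = 0.1511 / 0.8631 = 0.175

0.175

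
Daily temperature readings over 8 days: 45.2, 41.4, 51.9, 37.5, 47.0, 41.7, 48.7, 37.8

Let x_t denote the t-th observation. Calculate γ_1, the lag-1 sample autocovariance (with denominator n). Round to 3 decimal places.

Mean x̄ = (45.2 + 41.4 + 51.9 + 37.5 + 47.0 + 41.7 + 48.7 + 37.8)/8 = 43.9000
Deviations: 1.3000, -2.5000, 8.0000, -6.4000, 3.1000, -2.2000, 4.8000, -6.1000
Σ_{t=1}^{7}(x_t−x̄)(x_{t+1}−x̄) = -140.9500
γ_1 = -140.9500 / 8 = -17.619

-17.619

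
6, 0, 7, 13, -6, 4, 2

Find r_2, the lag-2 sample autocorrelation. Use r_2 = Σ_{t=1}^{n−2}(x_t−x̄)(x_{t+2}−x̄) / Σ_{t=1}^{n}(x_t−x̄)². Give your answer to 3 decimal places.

Mean x̄ = (6 + 0 + 7 + 13 − 6 + 4 + 2)/7 = 3.7143
Σ(x_t−x̄)(x_{t+2}−x̄) = (7.5102) + (-34.4898) + (-31.9184) + (2.6531) + (16.6531) = -39.5918
Denominator Σ(x_t−x̄)² = 213.4286
r_2 = -39.5918 / 213.4286 = -0.186

-0.186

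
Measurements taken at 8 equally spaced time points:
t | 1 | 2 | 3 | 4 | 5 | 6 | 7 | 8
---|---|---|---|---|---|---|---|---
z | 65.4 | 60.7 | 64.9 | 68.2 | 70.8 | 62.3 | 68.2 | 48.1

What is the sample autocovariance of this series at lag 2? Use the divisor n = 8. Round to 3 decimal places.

Mean z̄ = (65.4 + 60.7 + 64.9 + 68.2 + 70.8 + 62.3 + 68.2 + 48.1)/8 = 63.5750
Σ_{t=1}^{6}(z_t−z̄)(z_{t+2}−z̄) = 45.9438
γ_2 = 45.9438 / 8 = 5.743

5.743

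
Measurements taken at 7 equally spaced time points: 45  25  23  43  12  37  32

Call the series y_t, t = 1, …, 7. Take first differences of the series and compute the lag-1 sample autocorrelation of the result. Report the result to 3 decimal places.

First differences Δy: -20, -2, 20, -31, 25, -5
Mean of differences = -2.1667
Numerator Σ(Δy_t−Δȳ)(Δy_{t+1}−Δȳ) = -1498.6944
Denominator Σ(Δy_t−Δȳ)² = 2386.8333
r_1(Δy) = -1498.6944 / 2386.8333 = -0.628

-0.628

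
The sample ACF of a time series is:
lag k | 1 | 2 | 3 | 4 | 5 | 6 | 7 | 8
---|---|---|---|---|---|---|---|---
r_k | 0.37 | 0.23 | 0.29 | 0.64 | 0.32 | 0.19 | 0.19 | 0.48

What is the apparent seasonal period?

The largest autocorrelation is r_4 = 0.64, with a weaker echo at lag 8 (0.48); the remaining lags stay at or below 0.37. The elevated value at lag 1 (0.37), dropping to 0.23 at lag 2, reflects decaying short-term dependence rather than seasonality.
The dominant spike at lag 4 indicates a seasonal period of 4.

4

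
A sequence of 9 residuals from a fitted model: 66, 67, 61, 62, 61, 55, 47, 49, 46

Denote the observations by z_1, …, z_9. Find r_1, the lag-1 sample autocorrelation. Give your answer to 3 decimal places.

0.664

Mean z̄ = (66 + 67 + 61 + 62 + 61 + 55 + 47 + 49 + 46)/9 = 57.1111
Numerator Σ_{t=1}^{8}(z_t−z̄)(z_{t+1}−z̄) = 349.6543
Denominator Σ(z_t−z̄)² = 526.8889
r_1 = 349.6543 / 526.8889 = 0.664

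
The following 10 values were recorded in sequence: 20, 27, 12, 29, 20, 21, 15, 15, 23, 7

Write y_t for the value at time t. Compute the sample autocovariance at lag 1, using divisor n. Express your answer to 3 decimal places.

Mean ȳ = (20 + 27 + 12 + 29 + 20 + 21 + 15 + 15 + 23 + 7)/10 = 18.9000
Σ_{t=1}^{9}(y_t−ȳ)(y_{t+1}−ȳ) = -161.0100
γ_1 = -161.0100 / 10 = -16.101

-16.101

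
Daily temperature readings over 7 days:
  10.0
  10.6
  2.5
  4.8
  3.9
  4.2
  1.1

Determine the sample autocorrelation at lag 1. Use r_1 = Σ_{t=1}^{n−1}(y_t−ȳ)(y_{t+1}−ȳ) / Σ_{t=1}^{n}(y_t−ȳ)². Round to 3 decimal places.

0.232

Mean ȳ = (10.0 + 10.6 + 2.5 + 4.8 + 3.9 + 4.2 + 1.1)/7 = 5.3000
Deviations from mean: 4.7000, 5.3000, -2.8000, -0.5000, -1.4000, -1.1000, -4.2000
Σ(y_t−ȳ)(y_{t+1}−ȳ) = (24.9100) + (-14.8400) + (1.4000) + (0.7000) + (1.5400) + (4.6200) = 18.3300
Denominator Σ(y_t−ȳ)² = 79.0800
r_1 = 18.3300 / 79.0800 = 0.232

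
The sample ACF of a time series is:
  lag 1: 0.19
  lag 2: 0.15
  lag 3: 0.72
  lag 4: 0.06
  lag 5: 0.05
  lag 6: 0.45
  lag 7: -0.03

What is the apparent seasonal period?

The largest autocorrelation is r_3 = 0.72, with a weaker echo at lag 6 (0.45); the remaining lags stay at or below 0.19.
The dominant spike at lag 3 indicates a seasonal period of 3.

3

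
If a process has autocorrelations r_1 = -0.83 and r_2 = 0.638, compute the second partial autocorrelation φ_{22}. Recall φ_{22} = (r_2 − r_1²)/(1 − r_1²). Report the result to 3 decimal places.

-0.164

φ_{22} = (r_2 − r_1²) / (1 − r_1²)
r_1² = (-0.83)² = 0.6889
Numerator = 0.638 − 0.6889 = -0.0509; denominator = 1 − 0.6889 = 0.3111
φ_{22} = -0.0509 / 0.3111 = -0.164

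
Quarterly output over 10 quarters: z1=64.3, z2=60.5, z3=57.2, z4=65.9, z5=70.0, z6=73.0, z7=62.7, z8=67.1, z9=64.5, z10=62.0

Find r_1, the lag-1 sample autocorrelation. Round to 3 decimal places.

0.280

Mean z̄ = (64.3 + 60.5 + 57.2 + 65.9 + 70.0 + 73.0 + 62.7 + 67.1 + 64.5 + 62.0)/10 = 64.7200
Numerator Σ_{t=1}^{9}(z_t−z̄)(z_{t+1}−z̄) = 53.1236
Denominator Σ(z_t−z̄)² = 189.5560
r_1 = 53.1236 / 189.5560 = 0.280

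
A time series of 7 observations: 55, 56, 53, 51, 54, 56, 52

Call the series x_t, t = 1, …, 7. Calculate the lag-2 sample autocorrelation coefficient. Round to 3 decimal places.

Mean x̄ = (55 + 56 + 53 + 51 + 54 + 56 + 52)/7 = 53.8571
Numerator Σ_{t=1}^{5}(x_t−x̄)(x_{t+2}−x̄) = -13.6122
Denominator Σ(x_t−x̄)² = 22.8571
r_2 = -13.6122 / 22.8571 = -0.596

-0.596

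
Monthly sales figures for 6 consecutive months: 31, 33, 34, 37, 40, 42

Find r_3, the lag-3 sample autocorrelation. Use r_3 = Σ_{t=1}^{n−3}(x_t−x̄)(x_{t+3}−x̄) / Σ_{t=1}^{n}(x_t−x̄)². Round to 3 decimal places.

Mean x̄ = (31 + 33 + 34 + 37 + 40 + 42)/6 = 36.1667
Σ(x_t−x̄)(x_{t+3}−x̄) = (-4.3056) + (-12.1389) + (-12.6389) = -29.0833
Denominator Σ(x_t−x̄)² = 90.8333
r_3 = -29.0833 / 90.8333 = -0.320

-0.320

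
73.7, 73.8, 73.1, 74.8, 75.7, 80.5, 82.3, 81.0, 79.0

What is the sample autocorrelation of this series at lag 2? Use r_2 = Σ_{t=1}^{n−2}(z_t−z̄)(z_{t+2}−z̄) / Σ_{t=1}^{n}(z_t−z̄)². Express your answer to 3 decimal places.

Mean z̄ = (73.7 + 73.8 + 73.1 + 74.8 + 75.7 + 80.5 + 82.3 + 81.0 + 79.0)/9 = 77.1000
Σ(z_t−z̄)(z_{t+2}−z̄) = (13.6000) + (7.5900) + (5.6000) + (-7.8200) + (-7.2800) + (13.2600) + (9.8800) = 34.8300
Denominator Σ(z_t−z̄)² = 103.1200
r_2 = 34.8300 / 103.1200 = 0.338

0.338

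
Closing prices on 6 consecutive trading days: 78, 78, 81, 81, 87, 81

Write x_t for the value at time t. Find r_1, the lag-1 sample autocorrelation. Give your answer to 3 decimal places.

Mean x̄ = (78 + 78 + 81 + 81 + 87 + 81)/6 = 81.0000
Σ(x_t−x̄)(x_{t+1}−x̄) = (9.0000) + (0.0000) + (0.0000) + (0.0000) + (0.0000) = 9.0000
Denominator Σ(x_t−x̄)² = 54.0000
r_1 = 9.0000 / 54.0000 = 0.167

0.167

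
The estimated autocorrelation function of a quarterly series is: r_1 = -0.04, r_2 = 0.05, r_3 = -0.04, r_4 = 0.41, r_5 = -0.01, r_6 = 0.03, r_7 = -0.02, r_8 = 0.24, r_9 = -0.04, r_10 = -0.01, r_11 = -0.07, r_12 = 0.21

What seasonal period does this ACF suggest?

The largest autocorrelation is r_4 = 0.41, with weaker echoes at lags 8 (0.24) and 12 (0.21); the remaining lags stay at or below 0.05.
The dominant spike at lag 4 indicates a seasonal period of 4.

4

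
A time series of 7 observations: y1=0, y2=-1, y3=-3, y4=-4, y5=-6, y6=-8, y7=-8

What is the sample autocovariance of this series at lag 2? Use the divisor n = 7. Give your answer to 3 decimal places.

Mean ȳ = (0 − 1 − 3 − 4 − 6 − 8 − 8)/7 = -4.2857
Σ_{t=1}^{5}(y_t−ȳ)(y_{t+2}−ȳ) = 9.5510
γ_2 = 9.5510 / 7 = 1.364

1.364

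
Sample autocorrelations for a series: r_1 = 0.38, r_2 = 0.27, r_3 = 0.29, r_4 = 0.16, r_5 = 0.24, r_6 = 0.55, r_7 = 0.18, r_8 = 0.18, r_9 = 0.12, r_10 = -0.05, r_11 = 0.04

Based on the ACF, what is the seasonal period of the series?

The largest autocorrelation is r_6 = 0.55; the remaining lags stay at or below 0.38. The elevated value at lag 1 (0.38), dropping to 0.27 at lag 2, reflects decaying short-term dependence rather than seasonality.
The dominant spike at lag 6 indicates a seasonal period of 6.

6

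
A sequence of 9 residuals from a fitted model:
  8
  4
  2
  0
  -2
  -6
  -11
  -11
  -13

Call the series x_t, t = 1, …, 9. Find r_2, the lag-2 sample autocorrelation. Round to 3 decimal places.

0.379

Mean x̄ = (8 + 4 + 2 + 0 − 2 − 6 − 11 − 11 − 13)/9 = -3.2222
Σ(x_t−x̄)(x_{t+2}−x̄) = (58.6049) + (23.2716) + (6.3827) + (-8.9506) + (-9.5062) + (21.6049) + (76.0494) = 167.4568
Denominator Σ(x_t−x̄)² = 441.5556
r_2 = 167.4568 / 441.5556 = 0.379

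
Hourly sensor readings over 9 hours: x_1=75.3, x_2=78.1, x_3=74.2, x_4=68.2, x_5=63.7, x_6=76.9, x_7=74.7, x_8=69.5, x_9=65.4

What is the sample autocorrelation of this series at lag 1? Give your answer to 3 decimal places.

0.181

Mean x̄ = (75.3 + 78.1 + 74.2 + 68.2 + 63.7 + 76.9 + 74.7 + 69.5 + 65.4)/9 = 71.7778
Numerator Σ_{t=1}^{8}(x_t−x̄)(x_{t+1}−x̄) = 39.2795
Denominator Σ(x_t−x̄)² = 216.9356
r_1 = 39.2795 / 216.9356 = 0.181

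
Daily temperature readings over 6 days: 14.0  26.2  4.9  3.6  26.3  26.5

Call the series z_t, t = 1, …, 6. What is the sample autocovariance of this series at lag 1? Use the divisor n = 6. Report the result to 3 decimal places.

-2.273

Mean z̄ = (14.0 + 26.2 + 4.9 + 3.6 + 26.3 + 26.5)/6 = 16.9167
Σ_{t=1}^{5}(z_t−z̄)(z_{t+1}−z̄) = -13.6403
γ_1 = -13.6403 / 6 = -2.273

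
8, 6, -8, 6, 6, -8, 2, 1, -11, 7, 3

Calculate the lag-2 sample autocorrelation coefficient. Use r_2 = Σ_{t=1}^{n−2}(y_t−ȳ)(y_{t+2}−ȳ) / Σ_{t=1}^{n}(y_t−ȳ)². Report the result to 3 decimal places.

Mean ȳ = (8 + 6 − 8 + 6 + 6 − 8 + 2 + 1 − 11 + 7 + 3)/11 = 1.0909
Numerator Σ_{t=1}^{9}(y_t−ȳ)(y_{t+2}−ȳ) = -157.2893
Denominator Σ(y_t−ȳ)² = 470.9091
r_2 = -157.2893 / 470.9091 = -0.334

-0.334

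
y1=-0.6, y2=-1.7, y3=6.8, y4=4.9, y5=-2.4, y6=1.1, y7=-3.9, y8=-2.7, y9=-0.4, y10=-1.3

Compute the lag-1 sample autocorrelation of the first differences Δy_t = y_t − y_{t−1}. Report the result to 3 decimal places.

First differences Δy: -1.1, 8.5, -1.9, -7.3, 3.5, -5.0, 1.2, 2.3, -0.9
Mean of differences = -0.0778
Numerator Σ(Δy_t−Δȳ)(Δy_{t+1}−Δȳ) = -59.8949
Denominator Σ(Δy_t−Δȳ)² = 175.0956
r_1(Δy) = -59.8949 / 175.0956 = -0.342

-0.342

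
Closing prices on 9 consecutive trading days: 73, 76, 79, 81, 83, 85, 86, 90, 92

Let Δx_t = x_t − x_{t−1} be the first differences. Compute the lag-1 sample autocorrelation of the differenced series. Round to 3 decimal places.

-0.322

First differences Δx: 3, 3, 2, 2, 2, 1, 4, 2
Mean of differences = 2.3750
Numerator Σ(Δx_t−Δx̄)(Δx_{t+1}−Δx̄) = -1.8906
Denominator Σ(Δx_t−Δx̄)² = 5.8750
r_1(Δx) = -1.8906 / 5.8750 = -0.322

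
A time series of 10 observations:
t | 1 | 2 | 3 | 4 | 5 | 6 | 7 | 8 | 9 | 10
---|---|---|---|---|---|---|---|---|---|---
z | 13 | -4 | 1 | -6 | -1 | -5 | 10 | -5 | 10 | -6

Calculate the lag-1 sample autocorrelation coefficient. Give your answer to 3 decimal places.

Mean z̄ = (13 − 4 + 1 − 6 − 1 − 5 + 10 − 5 + 10 − 6)/10 = 0.7000
Numerator Σ_{t=1}^{9}(z_t−z̄)(z_{t+1}−z̄) = -261.4900
Denominator Σ(z_t−z̄)² = 504.1000
r_1 = -261.4900 / 504.1000 = -0.519

-0.519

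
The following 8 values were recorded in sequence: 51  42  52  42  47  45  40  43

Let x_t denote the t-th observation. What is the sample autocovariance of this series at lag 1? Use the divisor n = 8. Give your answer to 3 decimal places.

-6.945

Mean x̄ = (51 + 42 + 52 + 42 + 47 + 45 + 40 + 43)/8 = 45.2500
Deviations: 5.7500, -3.2500, 6.7500, -3.2500, 1.7500, -0.2500, -5.2500, -2.2500
Σ_{t=1}^{7}(x_t−x̄)(x_{t+1}−x̄) = -55.5625
γ_1 = -55.5625 / 8 = -6.945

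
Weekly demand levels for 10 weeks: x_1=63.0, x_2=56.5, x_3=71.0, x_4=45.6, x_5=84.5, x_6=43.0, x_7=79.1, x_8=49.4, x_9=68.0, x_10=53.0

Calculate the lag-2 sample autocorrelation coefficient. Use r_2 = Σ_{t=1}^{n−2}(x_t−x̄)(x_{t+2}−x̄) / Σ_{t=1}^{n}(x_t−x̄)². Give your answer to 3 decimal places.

0.802

Mean x̄ = (63.0 + 56.5 + 71.0 + 45.6 + 84.5 + 43.0 + 79.1 + 49.4 + 68.0 + 53.0)/10 = 61.3100
Numerator Σ_{t=1}^{8}(x_t−x̄)(x_{t+2}−x̄) = 1452.9118
Denominator Σ(x_t−x̄)² = 1811.8690
r_2 = 1452.9118 / 1811.8690 = 0.802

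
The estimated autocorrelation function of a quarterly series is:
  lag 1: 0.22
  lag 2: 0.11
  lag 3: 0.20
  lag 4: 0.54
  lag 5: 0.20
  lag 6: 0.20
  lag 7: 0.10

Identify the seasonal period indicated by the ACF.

The largest autocorrelation is r_4 = 0.54; the remaining lags stay at or below 0.22. The elevated value at lag 1 (0.22), dropping to 0.11 at lag 2, reflects decaying short-term dependence rather than seasonality.
The dominant spike at lag 4 indicates a seasonal period of 4.

4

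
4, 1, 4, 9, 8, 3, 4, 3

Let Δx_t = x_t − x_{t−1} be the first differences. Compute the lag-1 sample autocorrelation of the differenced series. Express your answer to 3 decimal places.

0.006

First differences Δx: -3, 3, 5, -1, -5, 1, -1
Mean of differences = -0.1429
Numerator Σ(Δx_t−Δx̄)(Δx_{t+1}−Δx̄) = 0.4082
Denominator Σ(Δx_t−Δx̄)² = 70.8571
r_1(Δx) = 0.4082 / 70.8571 = 0.006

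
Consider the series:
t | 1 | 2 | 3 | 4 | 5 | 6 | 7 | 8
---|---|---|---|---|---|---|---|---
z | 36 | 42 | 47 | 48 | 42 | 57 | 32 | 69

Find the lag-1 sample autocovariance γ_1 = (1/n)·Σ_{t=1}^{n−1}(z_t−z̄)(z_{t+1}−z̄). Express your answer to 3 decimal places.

Mean z̄ = (36 + 42 + 47 + 48 + 42 + 57 + 32 + 69)/8 = 46.6250
Deviations: -10.6250, -4.6250, 0.3750, 1.3750, -4.6250, 10.3750, -14.6250, 22.3750
Σ_{t=1}^{7}(z_t−z̄)(z_{t+1}−z̄) = -485.3906
γ_1 = -485.3906 / 8 = -60.674

-60.674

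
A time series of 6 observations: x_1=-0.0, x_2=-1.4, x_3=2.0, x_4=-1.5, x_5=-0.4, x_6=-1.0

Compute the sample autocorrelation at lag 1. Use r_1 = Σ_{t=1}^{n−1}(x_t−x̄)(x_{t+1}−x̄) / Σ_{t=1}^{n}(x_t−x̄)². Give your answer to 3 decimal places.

-0.642

Mean x̄ = (-0.0 − 1.4 + 2.0 − 1.5 − 0.4 − 1.0)/6 = -0.3833
Deviations from mean: 0.3833, -1.0167, 2.3833, -1.1167, -0.0167, -0.6167
Numerator Σ_{t=1}^{5}(x_t−x̄)(x_{t+1}−x̄) = -5.4453
Denominator Σ(x_t−x̄)² = 8.4883
r_1 = -5.4453 / 8.4883 = -0.642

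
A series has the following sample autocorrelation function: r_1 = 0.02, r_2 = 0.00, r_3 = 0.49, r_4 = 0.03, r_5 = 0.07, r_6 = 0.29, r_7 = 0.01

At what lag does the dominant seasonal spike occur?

3

The largest autocorrelation is r_3 = 0.49, with a weaker echo at lag 6 (0.29); the remaining lags stay at or below 0.07.
The dominant spike at lag 3 indicates a seasonal period of 3.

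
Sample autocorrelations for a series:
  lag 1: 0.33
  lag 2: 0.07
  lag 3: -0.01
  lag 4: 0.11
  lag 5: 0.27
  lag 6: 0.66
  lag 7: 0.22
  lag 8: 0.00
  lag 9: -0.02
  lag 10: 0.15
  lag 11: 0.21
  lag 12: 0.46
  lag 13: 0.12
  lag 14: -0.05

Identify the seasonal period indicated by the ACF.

The largest autocorrelation is r_6 = 0.66, with a weaker echo at lag 12 (0.46); the remaining lags stay at or below 0.33. The elevated value at lag 1 (0.33), dropping to 0.07 at lag 2, reflects decaying short-term dependence rather than seasonality.
The dominant spike at lag 6 indicates a seasonal period of 6.

6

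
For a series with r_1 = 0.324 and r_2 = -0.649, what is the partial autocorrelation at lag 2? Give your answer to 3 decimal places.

-0.842

φ_{22} = (r_2 − r_1²) / (1 − r_1²)
r_1² = (0.324)² = 0.104976
Numerator = -0.649 − 0.1050 = -0.7540; denominator = 1 − 0.1050 = 0.8950
φ_{22} = -0.7540 / 0.8950 = -0.842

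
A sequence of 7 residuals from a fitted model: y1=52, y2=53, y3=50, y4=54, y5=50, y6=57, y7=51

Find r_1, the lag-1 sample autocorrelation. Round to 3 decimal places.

-0.713

Mean ȳ = (52 + 53 + 50 + 54 + 50 + 57 + 51)/7 = 52.4286
Deviations from mean: -0.4286, 0.5714, -2.4286, 1.5714, -2.4286, 4.5714, -1.4286
Σ(y_t−ȳ)(y_{t+1}−ȳ) = (-0.2449) + (-1.3878) + (-3.8163) + (-3.8163) + (-11.1020) + (-6.5306) = -26.8980
Denominator Σ(y_t−ȳ)² = 37.7143
r_1 = -26.8980 / 37.7143 = -0.713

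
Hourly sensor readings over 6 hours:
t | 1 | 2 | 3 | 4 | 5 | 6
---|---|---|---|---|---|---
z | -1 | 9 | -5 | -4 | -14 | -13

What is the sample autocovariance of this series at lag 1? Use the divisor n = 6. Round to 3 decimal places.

Mean z̄ = (-1 + 9 − 5 − 4 − 14 − 13)/6 = -4.6667
Deviations: 3.6667, 13.6667, -0.3333, 0.6667, -9.3333, -8.3333
Σ_{t=1}^{5}(z_t−z̄)(z_{t+1}−z̄) = 116.8889
γ_1 = 116.8889 / 6 = 19.481

19.481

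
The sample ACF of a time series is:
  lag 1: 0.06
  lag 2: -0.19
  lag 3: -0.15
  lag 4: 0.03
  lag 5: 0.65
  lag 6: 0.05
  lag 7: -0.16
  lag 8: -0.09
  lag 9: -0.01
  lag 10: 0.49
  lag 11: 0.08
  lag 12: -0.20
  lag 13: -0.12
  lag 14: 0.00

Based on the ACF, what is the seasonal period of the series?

The largest autocorrelation is r_5 = 0.65, with a weaker echo at lag 10 (0.49); the remaining lags stay at or below 0.08.
The dominant spike at lag 5 indicates a seasonal period of 5.

5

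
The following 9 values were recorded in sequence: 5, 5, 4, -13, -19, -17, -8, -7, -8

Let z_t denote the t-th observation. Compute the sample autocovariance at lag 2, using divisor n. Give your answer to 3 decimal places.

Mean z̄ = (5 + 5 + 4 − 13 − 19 − 17 − 8 − 7 − 8)/9 = -6.4444
Σ_{t=1}^{7}(z_t−z̄)(z_{t+2}−z̄) = 10.3827
γ_2 = 10.3827 / 9 = 1.154

1.154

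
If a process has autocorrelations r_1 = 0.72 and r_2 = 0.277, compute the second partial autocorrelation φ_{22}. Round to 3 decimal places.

φ_{22} = (r_2 − r_1²) / (1 − r_1²)
r_1² = (0.72)² = 0.5184
Numerator = 0.277 − 0.5184 = -0.2414; denominator = 1 − 0.5184 = 0.4816
φ_{22} = -0.2414 / 0.4816 = -0.501

-0.501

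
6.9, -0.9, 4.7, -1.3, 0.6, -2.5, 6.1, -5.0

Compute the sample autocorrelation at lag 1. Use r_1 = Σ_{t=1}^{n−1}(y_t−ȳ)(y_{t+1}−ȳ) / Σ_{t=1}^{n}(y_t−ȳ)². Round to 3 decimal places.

Mean ȳ = (6.9 − 0.9 + 4.7 − 1.3 + 0.6 − 2.5 + 6.1 − 5.0)/8 = 1.0750
Σ(y_t−ȳ)(y_{t+1}−ȳ) = (-11.5044) + (-7.1594) + (-8.6094) + (1.1281) + (1.6981) + (-17.9644) + (-30.5269) = -72.9381
Denominator Σ(y_t−ȳ)² = 131.7750
r_1 = -72.9381 / 131.7750 = -0.554

-0.554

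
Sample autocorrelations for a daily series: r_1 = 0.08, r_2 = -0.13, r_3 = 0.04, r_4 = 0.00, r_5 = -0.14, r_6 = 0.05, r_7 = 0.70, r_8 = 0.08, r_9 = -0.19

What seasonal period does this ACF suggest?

7

The largest autocorrelation is r_7 = 0.70; the remaining lags stay at or below 0.08.
The dominant spike at lag 7 indicates a seasonal period of 7.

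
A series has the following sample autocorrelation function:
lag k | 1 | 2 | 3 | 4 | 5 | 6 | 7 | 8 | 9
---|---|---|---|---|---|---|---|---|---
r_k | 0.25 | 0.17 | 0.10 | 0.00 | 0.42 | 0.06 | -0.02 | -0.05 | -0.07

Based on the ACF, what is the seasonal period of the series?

The largest autocorrelation is r_5 = 0.42; the remaining lags stay at or below 0.25. The elevated value at lag 1 (0.25), dropping to 0.17 at lag 2, reflects decaying short-term dependence rather than seasonality.
The dominant spike at lag 5 indicates a seasonal period of 5.

5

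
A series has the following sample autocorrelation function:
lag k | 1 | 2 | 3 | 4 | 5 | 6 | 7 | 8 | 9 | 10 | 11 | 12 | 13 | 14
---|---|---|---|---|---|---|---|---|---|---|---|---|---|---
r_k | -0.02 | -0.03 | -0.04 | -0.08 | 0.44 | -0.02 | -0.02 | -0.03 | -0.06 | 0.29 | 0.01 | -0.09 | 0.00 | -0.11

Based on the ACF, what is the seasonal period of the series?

5

The largest autocorrelation is r_5 = 0.44, with a weaker echo at lag 10 (0.29); the remaining lags stay at or below 0.01.
The dominant spike at lag 5 indicates a seasonal period of 5.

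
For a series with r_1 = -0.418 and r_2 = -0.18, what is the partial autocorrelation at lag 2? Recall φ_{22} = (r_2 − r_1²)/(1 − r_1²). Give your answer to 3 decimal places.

φ_{22} = (r_2 − r_1²) / (1 − r_1²)
r_1² = (-0.418)² = 0.174724
Numerator = -0.18 − 0.1747 = -0.3547; denominator = 1 − 0.1747 = 0.8253
φ_{22} = -0.3547 / 0.8253 = -0.430

-0.430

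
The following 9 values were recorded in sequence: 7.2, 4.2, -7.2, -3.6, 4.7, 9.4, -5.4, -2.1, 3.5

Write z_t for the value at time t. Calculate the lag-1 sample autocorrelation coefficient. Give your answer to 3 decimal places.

0.018

Mean z̄ = (7.2 + 4.2 − 7.2 − 3.6 + 4.7 + 9.4 − 5.4 − 2.1 + 3.5)/9 = 1.1889
Numerator Σ_{t=1}^{8}(z_t−z̄)(z_{t+1}−z̄) = 4.9965
Denominator Σ(z_t−z̄)² = 277.8289
r_1 = 4.9965 / 277.8289 = 0.018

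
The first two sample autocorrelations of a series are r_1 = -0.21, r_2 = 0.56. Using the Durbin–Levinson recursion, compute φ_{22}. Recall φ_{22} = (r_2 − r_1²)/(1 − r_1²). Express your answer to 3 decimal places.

0.540

φ_{22} = (r_2 − r_1²) / (1 − r_1²)
r_1² = (-0.21)² = 0.0441
Numerator = 0.56 − 0.0441 = 0.5159; denominator = 1 − 0.0441 = 0.9559
φ_{22} = 0.5159 / 0.9559 = 0.540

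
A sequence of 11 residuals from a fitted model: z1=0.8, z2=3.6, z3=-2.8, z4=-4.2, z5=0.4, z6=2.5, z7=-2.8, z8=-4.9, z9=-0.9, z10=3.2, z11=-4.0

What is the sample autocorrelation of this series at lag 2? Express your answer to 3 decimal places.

Mean z̄ = (0.8 + 3.6 − 2.8 − 4.2 + 0.4 + 2.5 − 2.8 − 4.9 − 0.9 + 3.2 − 4.0)/11 = -0.8273
Numerator Σ_{t=1}^{9}(z_t−z̄)(z_{t+2}−z̄) = -63.7851
Denominator Σ(z_t−z̄)² = 96.8618
r_2 = -63.7851 / 96.8618 = -0.659

-0.659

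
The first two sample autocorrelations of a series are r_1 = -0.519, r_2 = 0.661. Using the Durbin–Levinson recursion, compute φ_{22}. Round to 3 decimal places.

φ_{22} = (r_2 − r_1²) / (1 − r_1²)
r_1² = (-0.519)² = 0.269361
Numerator = 0.661 − 0.2694 = 0.3916; denominator = 1 − 0.2694 = 0.7306
φ_{22} = 0.3916 / 0.7306 = 0.536

0.536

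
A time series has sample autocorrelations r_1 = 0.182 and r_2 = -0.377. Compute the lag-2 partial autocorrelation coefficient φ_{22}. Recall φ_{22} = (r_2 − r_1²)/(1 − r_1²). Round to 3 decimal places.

φ_{22} = (r_2 − r_1²) / (1 − r_1²)
r_1² = (0.182)² = 0.033124
Numerator = -0.377 − 0.0331 = -0.4101; denominator = 1 − 0.0331 = 0.9669
φ_{22} = -0.4101 / 0.9669 = -0.424

-0.424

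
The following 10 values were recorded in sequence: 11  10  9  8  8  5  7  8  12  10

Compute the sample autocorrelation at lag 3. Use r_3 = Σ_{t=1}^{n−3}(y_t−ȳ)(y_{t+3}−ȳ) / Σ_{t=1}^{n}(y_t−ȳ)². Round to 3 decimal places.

-0.418

Mean ȳ = (11 + 10 + 9 + 8 + 8 + 5 + 7 + 8 + 12 + 10)/10 = 8.8000
Σ(y_t−ȳ)(y_{t+3}−ȳ) = (-1.7600) + (-0.9600) + (-0.7600) + (1.4400) + (0.6400) + (-12.1600) + (-2.1600) = -15.7200
Denominator Σ(y_t−ȳ)² = 37.6000
r_3 = -15.7200 / 37.6000 = -0.418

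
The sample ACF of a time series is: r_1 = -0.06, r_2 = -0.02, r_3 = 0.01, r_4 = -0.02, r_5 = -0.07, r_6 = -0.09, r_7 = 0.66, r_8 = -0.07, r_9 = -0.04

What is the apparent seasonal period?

The largest autocorrelation is r_7 = 0.66; the remaining lags stay at or below 0.01.
The dominant spike at lag 7 indicates a seasonal period of 7.

7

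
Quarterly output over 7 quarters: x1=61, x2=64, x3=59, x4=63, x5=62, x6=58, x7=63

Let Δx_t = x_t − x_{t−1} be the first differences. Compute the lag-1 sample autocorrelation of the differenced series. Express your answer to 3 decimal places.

-0.582

First differences Δx: 3, -5, 4, -1, -4, 5
Mean of differences = 0.3333
Numerator Σ(Δx_t−Δx̄)(Δx_{t+1}−Δx̄) = -53.1111
Denominator Σ(Δx_t−Δx̄)² = 91.3333
r_1(Δx) = -53.1111 / 91.3333 = -0.582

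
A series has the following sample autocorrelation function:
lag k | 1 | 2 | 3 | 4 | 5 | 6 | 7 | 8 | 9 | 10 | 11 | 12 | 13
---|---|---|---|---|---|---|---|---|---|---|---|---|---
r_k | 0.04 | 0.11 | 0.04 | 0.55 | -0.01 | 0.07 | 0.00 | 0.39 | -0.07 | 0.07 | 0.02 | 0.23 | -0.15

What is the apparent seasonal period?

4

The largest autocorrelation is r_4 = 0.55, with weaker echoes at lags 8 (0.39) and 12 (0.23); the remaining lags stay at or below 0.11.
The dominant spike at lag 4 indicates a seasonal period of 4.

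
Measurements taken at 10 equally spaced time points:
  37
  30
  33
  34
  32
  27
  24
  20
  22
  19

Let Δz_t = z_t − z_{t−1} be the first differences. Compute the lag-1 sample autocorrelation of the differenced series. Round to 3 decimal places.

-0.189

First differences Δz: -7, 3, 1, -2, -5, -3, -4, 2, -3
Mean of differences = -2.0000
Numerator Σ(Δz_t−Δz̄)(Δz_{t+1}−Δz̄) = -17.0000
Denominator Σ(Δz_t−Δz̄)² = 90.0000
r_1(Δz) = -17.0000 / 90.0000 = -0.189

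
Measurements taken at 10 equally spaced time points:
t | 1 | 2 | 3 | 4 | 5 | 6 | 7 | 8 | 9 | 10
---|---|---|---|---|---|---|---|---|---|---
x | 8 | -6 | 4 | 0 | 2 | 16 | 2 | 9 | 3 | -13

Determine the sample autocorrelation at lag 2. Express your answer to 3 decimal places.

-0.031

Mean x̄ = (8 − 6 + 4 + 0 + 2 + 16 + 2 + 9 + 3 − 13)/10 = 2.5000
Numerator Σ_{t=1}^{8}(x_t−x̄)(x_{t+2}−x̄) = -18.0000
Denominator Σ(x_t−x̄)² = 576.5000
r_2 = -18.0000 / 576.5000 = -0.031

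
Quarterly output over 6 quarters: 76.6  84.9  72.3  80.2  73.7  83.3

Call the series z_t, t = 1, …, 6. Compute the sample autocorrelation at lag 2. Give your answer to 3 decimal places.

0.459

Mean z̄ = (76.6 + 84.9 + 72.3 + 80.2 + 73.7 + 83.3)/6 = 78.5000
Deviations from mean: -1.9000, 6.4000, -6.2000, 1.7000, -4.8000, 4.8000
Numerator Σ_{t=1}^{4}(z_t−z̄)(z_{t+2}−z̄) = 60.5800
Denominator Σ(z_t−z̄)² = 131.9800
r_2 = 60.5800 / 131.9800 = 0.459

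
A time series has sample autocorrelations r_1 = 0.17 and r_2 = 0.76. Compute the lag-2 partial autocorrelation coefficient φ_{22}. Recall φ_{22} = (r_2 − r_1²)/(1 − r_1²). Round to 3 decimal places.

0.753

φ_{22} = (r_2 − r_1²) / (1 − r_1²)
r_1² = (0.17)² = 0.0289
Numerator = 0.76 − 0.0289 = 0.7311; denominator = 1 − 0.0289 = 0.9711
φ_{22} = 0.7311 / 0.9711 = 0.753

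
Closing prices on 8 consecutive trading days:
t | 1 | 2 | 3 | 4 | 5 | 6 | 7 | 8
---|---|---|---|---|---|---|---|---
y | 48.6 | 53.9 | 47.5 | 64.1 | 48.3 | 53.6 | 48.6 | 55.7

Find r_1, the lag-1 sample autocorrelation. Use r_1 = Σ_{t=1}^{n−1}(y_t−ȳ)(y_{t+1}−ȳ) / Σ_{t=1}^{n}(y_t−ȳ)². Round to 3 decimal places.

Mean ȳ = (48.6 + 53.9 + 47.5 + 64.1 + 48.3 + 53.6 + 48.6 + 55.7)/8 = 52.5375
Deviations from mean: -3.9375, 1.3625, -5.0375, 11.5625, -4.2375, 1.0625, -3.9375, 3.1625
Σ(y_t−ȳ)(y_{t+1}−ȳ) = (-5.3648) + (-6.8636) + (-58.2461) + (-48.9961) + (-4.5023) + (-4.1836) + (-12.4523) = -140.6089
Denominator Σ(y_t−ȳ)² = 221.0188
r_1 = -140.6089 / 221.0188 = -0.636

-0.636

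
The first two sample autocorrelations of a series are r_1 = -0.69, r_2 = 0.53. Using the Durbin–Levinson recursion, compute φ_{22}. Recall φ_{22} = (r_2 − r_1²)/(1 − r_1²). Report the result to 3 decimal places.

0.103

φ_{22} = (r_2 − r_1²) / (1 − r_1²)
r_1² = (-0.69)² = 0.4761
Numerator = 0.53 − 0.4761 = 0.0539; denominator = 1 − 0.4761 = 0.5239
φ_{22} = 0.0539 / 0.5239 = 0.103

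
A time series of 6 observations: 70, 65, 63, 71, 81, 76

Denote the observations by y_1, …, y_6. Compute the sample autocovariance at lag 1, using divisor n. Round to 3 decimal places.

17.333

Mean ȳ = (70 + 65 + 63 + 71 + 81 + 76)/6 = 71.0000
Σ_{t=1}^{5}(y_t−ȳ)(y_{t+1}−ȳ) = 104.0000
γ_1 = 104.0000 / 6 = 17.333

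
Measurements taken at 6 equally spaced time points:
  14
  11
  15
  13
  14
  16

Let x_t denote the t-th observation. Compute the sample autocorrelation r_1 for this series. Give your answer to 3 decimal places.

Mean x̄ = (14 + 11 + 15 + 13 + 14 + 16)/6 = 13.8333
Deviations from mean: 0.1667, -2.8333, 1.1667, -0.8333, 0.1667, 2.1667
Numerator Σ_{t=1}^{5}(x_t−x̄)(x_{t+1}−x̄) = -4.5278
Denominator Σ(x_t−x̄)² = 14.8333
r_1 = -4.5278 / 14.8333 = -0.305

-0.305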